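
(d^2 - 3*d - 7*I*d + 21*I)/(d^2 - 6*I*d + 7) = (d - 3)/(d + I)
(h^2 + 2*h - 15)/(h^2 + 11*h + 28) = (h^2 + 2*h - 15)/(h^2 + 11*h + 28)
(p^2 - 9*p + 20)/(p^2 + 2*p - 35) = (p - 4)/(p + 7)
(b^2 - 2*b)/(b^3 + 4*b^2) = (b - 2)/(b*(b + 4))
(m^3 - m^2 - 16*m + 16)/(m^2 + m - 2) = (m^2 - 16)/(m + 2)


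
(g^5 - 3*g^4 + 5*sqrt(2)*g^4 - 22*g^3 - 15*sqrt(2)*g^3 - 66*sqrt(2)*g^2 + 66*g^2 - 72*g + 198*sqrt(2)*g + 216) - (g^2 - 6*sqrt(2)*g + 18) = g^5 - 3*g^4 + 5*sqrt(2)*g^4 - 22*g^3 - 15*sqrt(2)*g^3 - 66*sqrt(2)*g^2 + 65*g^2 - 72*g + 204*sqrt(2)*g + 198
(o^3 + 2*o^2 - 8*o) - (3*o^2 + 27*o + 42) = o^3 - o^2 - 35*o - 42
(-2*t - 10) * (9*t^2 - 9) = -18*t^3 - 90*t^2 + 18*t + 90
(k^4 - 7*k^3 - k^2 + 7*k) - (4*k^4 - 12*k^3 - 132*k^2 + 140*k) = -3*k^4 + 5*k^3 + 131*k^2 - 133*k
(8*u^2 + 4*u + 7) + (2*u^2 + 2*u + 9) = 10*u^2 + 6*u + 16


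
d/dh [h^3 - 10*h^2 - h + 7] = 3*h^2 - 20*h - 1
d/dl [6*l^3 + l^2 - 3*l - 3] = 18*l^2 + 2*l - 3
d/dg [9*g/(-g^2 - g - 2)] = 9*(g^2 - 2)/(g^4 + 2*g^3 + 5*g^2 + 4*g + 4)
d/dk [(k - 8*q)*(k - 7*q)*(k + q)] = 3*k^2 - 28*k*q + 41*q^2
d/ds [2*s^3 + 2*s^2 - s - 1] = 6*s^2 + 4*s - 1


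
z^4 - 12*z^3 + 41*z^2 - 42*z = z*(z - 7)*(z - 3)*(z - 2)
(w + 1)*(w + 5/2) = w^2 + 7*w/2 + 5/2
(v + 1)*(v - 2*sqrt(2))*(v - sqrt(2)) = v^3 - 3*sqrt(2)*v^2 + v^2 - 3*sqrt(2)*v + 4*v + 4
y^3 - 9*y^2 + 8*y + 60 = (y - 6)*(y - 5)*(y + 2)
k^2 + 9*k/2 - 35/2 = (k - 5/2)*(k + 7)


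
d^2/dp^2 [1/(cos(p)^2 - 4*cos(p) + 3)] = (-4*sin(p)^4 + 6*sin(p)^2 - 27*cos(p) + 3*cos(3*p) + 24)/((cos(p) - 3)^3*(cos(p) - 1)^3)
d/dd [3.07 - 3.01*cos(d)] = 3.01*sin(d)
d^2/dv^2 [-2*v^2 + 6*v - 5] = -4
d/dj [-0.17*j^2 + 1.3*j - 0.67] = 1.3 - 0.34*j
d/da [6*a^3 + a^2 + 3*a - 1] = 18*a^2 + 2*a + 3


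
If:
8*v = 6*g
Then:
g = 4*v/3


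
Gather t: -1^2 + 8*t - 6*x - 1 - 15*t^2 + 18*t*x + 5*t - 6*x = -15*t^2 + t*(18*x + 13) - 12*x - 2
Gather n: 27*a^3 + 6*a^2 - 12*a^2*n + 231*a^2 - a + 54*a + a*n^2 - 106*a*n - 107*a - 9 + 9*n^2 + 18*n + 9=27*a^3 + 237*a^2 - 54*a + n^2*(a + 9) + n*(-12*a^2 - 106*a + 18)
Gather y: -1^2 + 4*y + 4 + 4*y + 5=8*y + 8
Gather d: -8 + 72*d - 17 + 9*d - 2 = 81*d - 27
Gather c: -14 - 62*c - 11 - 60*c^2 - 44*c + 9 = -60*c^2 - 106*c - 16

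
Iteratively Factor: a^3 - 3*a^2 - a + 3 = (a - 1)*(a^2 - 2*a - 3) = (a - 3)*(a - 1)*(a + 1)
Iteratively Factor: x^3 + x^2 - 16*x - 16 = (x + 4)*(x^2 - 3*x - 4) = (x + 1)*(x + 4)*(x - 4)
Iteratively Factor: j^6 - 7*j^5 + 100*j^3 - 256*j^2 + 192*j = (j)*(j^5 - 7*j^4 + 100*j^2 - 256*j + 192) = j*(j - 2)*(j^4 - 5*j^3 - 10*j^2 + 80*j - 96) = j*(j - 2)*(j + 4)*(j^3 - 9*j^2 + 26*j - 24) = j*(j - 4)*(j - 2)*(j + 4)*(j^2 - 5*j + 6) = j*(j - 4)*(j - 2)^2*(j + 4)*(j - 3)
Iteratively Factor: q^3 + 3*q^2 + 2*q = (q + 2)*(q^2 + q) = q*(q + 2)*(q + 1)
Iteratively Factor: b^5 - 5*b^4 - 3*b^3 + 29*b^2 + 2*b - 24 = (b - 1)*(b^4 - 4*b^3 - 7*b^2 + 22*b + 24) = (b - 3)*(b - 1)*(b^3 - b^2 - 10*b - 8) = (b - 4)*(b - 3)*(b - 1)*(b^2 + 3*b + 2) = (b - 4)*(b - 3)*(b - 1)*(b + 1)*(b + 2)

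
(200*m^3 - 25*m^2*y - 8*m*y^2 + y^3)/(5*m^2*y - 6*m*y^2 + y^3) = (-40*m^2 - 3*m*y + y^2)/(y*(-m + y))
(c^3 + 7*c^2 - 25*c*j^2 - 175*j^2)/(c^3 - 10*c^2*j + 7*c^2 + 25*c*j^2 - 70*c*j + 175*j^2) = (c + 5*j)/(c - 5*j)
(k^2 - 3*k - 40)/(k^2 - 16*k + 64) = (k + 5)/(k - 8)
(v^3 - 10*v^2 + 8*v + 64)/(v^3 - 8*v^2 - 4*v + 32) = (v - 4)/(v - 2)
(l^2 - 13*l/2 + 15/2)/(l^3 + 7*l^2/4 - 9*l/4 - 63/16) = 8*(l - 5)/(8*l^2 + 26*l + 21)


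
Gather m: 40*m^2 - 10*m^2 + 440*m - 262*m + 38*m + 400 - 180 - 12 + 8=30*m^2 + 216*m + 216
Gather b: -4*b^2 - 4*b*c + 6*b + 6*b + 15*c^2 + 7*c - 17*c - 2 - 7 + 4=-4*b^2 + b*(12 - 4*c) + 15*c^2 - 10*c - 5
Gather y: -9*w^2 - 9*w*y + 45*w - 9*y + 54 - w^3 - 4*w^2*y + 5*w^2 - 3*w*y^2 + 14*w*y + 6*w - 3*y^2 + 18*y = -w^3 - 4*w^2 + 51*w + y^2*(-3*w - 3) + y*(-4*w^2 + 5*w + 9) + 54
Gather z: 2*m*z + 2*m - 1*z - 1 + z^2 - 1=2*m + z^2 + z*(2*m - 1) - 2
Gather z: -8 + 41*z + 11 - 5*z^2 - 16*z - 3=-5*z^2 + 25*z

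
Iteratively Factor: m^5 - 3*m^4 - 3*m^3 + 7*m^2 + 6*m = (m - 2)*(m^4 - m^3 - 5*m^2 - 3*m) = (m - 2)*(m + 1)*(m^3 - 2*m^2 - 3*m) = (m - 2)*(m + 1)^2*(m^2 - 3*m) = (m - 3)*(m - 2)*(m + 1)^2*(m)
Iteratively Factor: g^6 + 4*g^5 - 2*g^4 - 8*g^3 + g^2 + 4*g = (g + 4)*(g^5 - 2*g^3 + g) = (g + 1)*(g + 4)*(g^4 - g^3 - g^2 + g) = (g + 1)^2*(g + 4)*(g^3 - 2*g^2 + g) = (g - 1)*(g + 1)^2*(g + 4)*(g^2 - g) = g*(g - 1)*(g + 1)^2*(g + 4)*(g - 1)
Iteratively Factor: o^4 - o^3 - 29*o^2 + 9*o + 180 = (o - 3)*(o^3 + 2*o^2 - 23*o - 60) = (o - 5)*(o - 3)*(o^2 + 7*o + 12) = (o - 5)*(o - 3)*(o + 3)*(o + 4)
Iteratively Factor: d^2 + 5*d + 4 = (d + 1)*(d + 4)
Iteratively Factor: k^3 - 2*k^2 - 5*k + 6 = (k - 1)*(k^2 - k - 6) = (k - 1)*(k + 2)*(k - 3)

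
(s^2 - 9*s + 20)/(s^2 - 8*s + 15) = (s - 4)/(s - 3)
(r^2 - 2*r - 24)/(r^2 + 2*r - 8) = (r - 6)/(r - 2)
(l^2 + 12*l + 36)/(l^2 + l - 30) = (l + 6)/(l - 5)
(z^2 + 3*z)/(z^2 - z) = (z + 3)/(z - 1)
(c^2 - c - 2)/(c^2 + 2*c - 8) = (c + 1)/(c + 4)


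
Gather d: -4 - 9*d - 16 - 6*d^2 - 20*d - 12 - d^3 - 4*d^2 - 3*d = -d^3 - 10*d^2 - 32*d - 32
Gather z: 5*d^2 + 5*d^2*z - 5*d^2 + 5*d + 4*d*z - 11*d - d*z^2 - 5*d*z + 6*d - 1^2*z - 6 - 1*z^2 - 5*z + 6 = z^2*(-d - 1) + z*(5*d^2 - d - 6)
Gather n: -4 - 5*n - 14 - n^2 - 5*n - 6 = -n^2 - 10*n - 24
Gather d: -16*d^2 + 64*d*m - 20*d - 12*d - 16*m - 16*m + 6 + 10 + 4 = -16*d^2 + d*(64*m - 32) - 32*m + 20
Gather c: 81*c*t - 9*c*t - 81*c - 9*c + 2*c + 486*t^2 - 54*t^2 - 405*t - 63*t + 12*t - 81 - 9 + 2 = c*(72*t - 88) + 432*t^2 - 456*t - 88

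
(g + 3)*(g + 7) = g^2 + 10*g + 21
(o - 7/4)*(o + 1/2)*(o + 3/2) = o^3 + o^2/4 - 11*o/4 - 21/16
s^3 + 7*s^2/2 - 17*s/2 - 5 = (s - 2)*(s + 1/2)*(s + 5)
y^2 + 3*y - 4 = (y - 1)*(y + 4)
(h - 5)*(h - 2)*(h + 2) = h^3 - 5*h^2 - 4*h + 20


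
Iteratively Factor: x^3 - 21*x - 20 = (x + 1)*(x^2 - x - 20) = (x - 5)*(x + 1)*(x + 4)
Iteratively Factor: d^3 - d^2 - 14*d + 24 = (d - 3)*(d^2 + 2*d - 8) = (d - 3)*(d - 2)*(d + 4)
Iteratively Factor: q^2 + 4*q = (q + 4)*(q)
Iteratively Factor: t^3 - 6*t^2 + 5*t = (t - 1)*(t^2 - 5*t) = (t - 5)*(t - 1)*(t)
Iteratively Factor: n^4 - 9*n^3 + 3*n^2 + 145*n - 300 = (n - 3)*(n^3 - 6*n^2 - 15*n + 100) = (n - 5)*(n - 3)*(n^2 - n - 20) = (n - 5)*(n - 3)*(n + 4)*(n - 5)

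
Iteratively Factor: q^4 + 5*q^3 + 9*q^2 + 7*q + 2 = (q + 1)*(q^3 + 4*q^2 + 5*q + 2) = (q + 1)^2*(q^2 + 3*q + 2) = (q + 1)^3*(q + 2)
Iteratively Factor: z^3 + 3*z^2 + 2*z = (z + 1)*(z^2 + 2*z) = (z + 1)*(z + 2)*(z)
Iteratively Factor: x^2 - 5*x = (x - 5)*(x)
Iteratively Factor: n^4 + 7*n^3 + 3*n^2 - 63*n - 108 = (n + 3)*(n^3 + 4*n^2 - 9*n - 36) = (n - 3)*(n + 3)*(n^2 + 7*n + 12) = (n - 3)*(n + 3)^2*(n + 4)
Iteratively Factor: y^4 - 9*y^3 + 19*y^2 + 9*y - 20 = (y - 5)*(y^3 - 4*y^2 - y + 4) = (y - 5)*(y - 4)*(y^2 - 1) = (y - 5)*(y - 4)*(y + 1)*(y - 1)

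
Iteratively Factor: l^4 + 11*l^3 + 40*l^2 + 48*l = (l)*(l^3 + 11*l^2 + 40*l + 48) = l*(l + 4)*(l^2 + 7*l + 12) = l*(l + 3)*(l + 4)*(l + 4)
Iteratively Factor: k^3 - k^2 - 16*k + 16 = (k - 4)*(k^2 + 3*k - 4) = (k - 4)*(k + 4)*(k - 1)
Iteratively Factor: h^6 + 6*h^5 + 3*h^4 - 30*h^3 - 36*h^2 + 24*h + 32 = (h + 2)*(h^5 + 4*h^4 - 5*h^3 - 20*h^2 + 4*h + 16) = (h + 2)^2*(h^4 + 2*h^3 - 9*h^2 - 2*h + 8) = (h + 1)*(h + 2)^2*(h^3 + h^2 - 10*h + 8) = (h - 2)*(h + 1)*(h + 2)^2*(h^2 + 3*h - 4) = (h - 2)*(h + 1)*(h + 2)^2*(h + 4)*(h - 1)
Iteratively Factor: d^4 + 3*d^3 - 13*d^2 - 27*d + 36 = (d - 3)*(d^3 + 6*d^2 + 5*d - 12) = (d - 3)*(d + 3)*(d^2 + 3*d - 4) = (d - 3)*(d - 1)*(d + 3)*(d + 4)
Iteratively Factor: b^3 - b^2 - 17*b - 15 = (b + 1)*(b^2 - 2*b - 15) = (b - 5)*(b + 1)*(b + 3)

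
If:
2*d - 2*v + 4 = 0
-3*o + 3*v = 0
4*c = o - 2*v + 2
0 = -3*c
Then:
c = 0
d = 0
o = 2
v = 2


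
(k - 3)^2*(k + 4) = k^3 - 2*k^2 - 15*k + 36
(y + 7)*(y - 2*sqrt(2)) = y^2 - 2*sqrt(2)*y + 7*y - 14*sqrt(2)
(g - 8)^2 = g^2 - 16*g + 64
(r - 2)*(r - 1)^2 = r^3 - 4*r^2 + 5*r - 2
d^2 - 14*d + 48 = (d - 8)*(d - 6)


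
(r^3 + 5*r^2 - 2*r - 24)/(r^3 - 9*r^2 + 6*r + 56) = (r^3 + 5*r^2 - 2*r - 24)/(r^3 - 9*r^2 + 6*r + 56)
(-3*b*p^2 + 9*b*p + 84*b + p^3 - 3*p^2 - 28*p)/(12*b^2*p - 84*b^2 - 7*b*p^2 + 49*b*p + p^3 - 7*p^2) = (p + 4)/(-4*b + p)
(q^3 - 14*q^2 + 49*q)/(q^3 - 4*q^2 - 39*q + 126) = q*(q - 7)/(q^2 + 3*q - 18)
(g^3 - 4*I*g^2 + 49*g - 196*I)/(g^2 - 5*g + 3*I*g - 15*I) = (g^3 - 4*I*g^2 + 49*g - 196*I)/(g^2 + g*(-5 + 3*I) - 15*I)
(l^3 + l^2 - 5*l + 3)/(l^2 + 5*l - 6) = (l^2 + 2*l - 3)/(l + 6)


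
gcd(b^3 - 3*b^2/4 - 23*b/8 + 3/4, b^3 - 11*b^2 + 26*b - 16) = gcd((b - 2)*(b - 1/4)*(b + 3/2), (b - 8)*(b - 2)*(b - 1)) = b - 2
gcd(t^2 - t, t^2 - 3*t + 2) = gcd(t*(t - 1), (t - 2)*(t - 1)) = t - 1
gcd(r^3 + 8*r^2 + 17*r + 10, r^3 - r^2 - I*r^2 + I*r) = 1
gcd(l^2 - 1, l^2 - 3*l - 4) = l + 1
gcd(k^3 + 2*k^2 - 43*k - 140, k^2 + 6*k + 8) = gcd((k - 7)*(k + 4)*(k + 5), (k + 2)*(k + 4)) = k + 4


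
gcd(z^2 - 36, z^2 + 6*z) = z + 6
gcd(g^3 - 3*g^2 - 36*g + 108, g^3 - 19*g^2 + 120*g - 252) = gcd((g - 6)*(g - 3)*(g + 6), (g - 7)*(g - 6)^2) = g - 6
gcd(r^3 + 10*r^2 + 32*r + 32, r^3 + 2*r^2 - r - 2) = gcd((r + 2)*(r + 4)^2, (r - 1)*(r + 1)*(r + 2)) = r + 2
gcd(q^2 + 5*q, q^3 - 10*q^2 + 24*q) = q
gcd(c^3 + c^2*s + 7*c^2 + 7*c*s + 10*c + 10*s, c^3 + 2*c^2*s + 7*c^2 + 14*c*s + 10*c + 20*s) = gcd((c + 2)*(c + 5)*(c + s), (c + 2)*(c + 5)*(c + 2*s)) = c^2 + 7*c + 10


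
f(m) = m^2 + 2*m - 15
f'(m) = 2*m + 2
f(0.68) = -13.18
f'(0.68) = 3.36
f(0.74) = -12.97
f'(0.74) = 3.48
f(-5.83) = 7.33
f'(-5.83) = -9.66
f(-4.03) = -6.82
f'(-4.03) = -6.06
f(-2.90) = -12.39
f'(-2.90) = -3.80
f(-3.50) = -9.75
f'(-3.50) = -5.00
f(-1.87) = -15.24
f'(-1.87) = -1.74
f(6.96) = 47.36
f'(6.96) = 15.92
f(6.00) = 33.00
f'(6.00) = 14.00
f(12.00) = 153.00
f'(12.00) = 26.00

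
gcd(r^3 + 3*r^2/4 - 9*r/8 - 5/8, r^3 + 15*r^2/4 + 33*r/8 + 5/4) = r^2 + 7*r/4 + 5/8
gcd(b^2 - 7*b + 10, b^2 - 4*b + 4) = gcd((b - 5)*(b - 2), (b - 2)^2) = b - 2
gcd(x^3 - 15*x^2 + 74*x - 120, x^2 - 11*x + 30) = x^2 - 11*x + 30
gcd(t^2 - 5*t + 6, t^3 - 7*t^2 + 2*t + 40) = 1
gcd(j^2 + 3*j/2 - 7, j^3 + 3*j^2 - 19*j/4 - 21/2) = j^2 + 3*j/2 - 7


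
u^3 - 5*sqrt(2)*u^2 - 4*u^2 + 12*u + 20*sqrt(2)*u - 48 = (u - 4)*(u - 3*sqrt(2))*(u - 2*sqrt(2))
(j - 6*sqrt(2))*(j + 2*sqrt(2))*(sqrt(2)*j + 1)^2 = 2*j^4 - 6*sqrt(2)*j^3 - 63*j^2 - 52*sqrt(2)*j - 24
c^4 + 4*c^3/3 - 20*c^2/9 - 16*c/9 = c*(c - 4/3)*(c + 2/3)*(c + 2)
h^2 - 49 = (h - 7)*(h + 7)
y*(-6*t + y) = -6*t*y + y^2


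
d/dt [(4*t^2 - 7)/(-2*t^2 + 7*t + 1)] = (28*t^2 - 20*t + 49)/(4*t^4 - 28*t^3 + 45*t^2 + 14*t + 1)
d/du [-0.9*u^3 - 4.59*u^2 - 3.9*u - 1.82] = -2.7*u^2 - 9.18*u - 3.9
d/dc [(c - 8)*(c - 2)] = 2*c - 10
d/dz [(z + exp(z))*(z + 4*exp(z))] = 5*z*exp(z) + 2*z + 8*exp(2*z) + 5*exp(z)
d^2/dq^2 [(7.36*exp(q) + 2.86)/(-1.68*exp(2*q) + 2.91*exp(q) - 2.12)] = (-20.772864*exp(4*q) - 68.269824*exp(3*q) + 199.22616*exp(2*q) - 28.879374*exp(q) - 50.722696)*exp(q)/(4.741632*exp(6*q) - 24.639552*exp(5*q) + 60.629688*exp(4*q) - 86.827707*exp(3*q) + 76.508892*exp(2*q) - 39.236112*exp(q) + 9.528128)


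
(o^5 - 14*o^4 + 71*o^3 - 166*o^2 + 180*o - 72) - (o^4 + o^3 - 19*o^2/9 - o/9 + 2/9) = o^5 - 15*o^4 + 70*o^3 - 1475*o^2/9 + 1621*o/9 - 650/9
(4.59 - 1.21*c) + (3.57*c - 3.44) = 2.36*c + 1.15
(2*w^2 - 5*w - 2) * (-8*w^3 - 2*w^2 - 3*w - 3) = -16*w^5 + 36*w^4 + 20*w^3 + 13*w^2 + 21*w + 6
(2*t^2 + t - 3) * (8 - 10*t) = -20*t^3 + 6*t^2 + 38*t - 24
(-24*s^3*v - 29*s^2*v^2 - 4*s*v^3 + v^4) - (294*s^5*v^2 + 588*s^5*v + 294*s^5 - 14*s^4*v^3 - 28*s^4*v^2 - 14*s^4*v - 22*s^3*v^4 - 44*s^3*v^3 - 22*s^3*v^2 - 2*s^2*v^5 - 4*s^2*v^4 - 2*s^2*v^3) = -294*s^5*v^2 - 588*s^5*v - 294*s^5 + 14*s^4*v^3 + 28*s^4*v^2 + 14*s^4*v + 22*s^3*v^4 + 44*s^3*v^3 + 22*s^3*v^2 - 24*s^3*v + 2*s^2*v^5 + 4*s^2*v^4 + 2*s^2*v^3 - 29*s^2*v^2 - 4*s*v^3 + v^4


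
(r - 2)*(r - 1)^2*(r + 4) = r^4 - 11*r^2 + 18*r - 8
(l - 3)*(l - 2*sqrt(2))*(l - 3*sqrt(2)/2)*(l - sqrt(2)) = l^4 - 9*sqrt(2)*l^3/2 - 3*l^3 + 13*l^2 + 27*sqrt(2)*l^2/2 - 39*l - 6*sqrt(2)*l + 18*sqrt(2)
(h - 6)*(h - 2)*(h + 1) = h^3 - 7*h^2 + 4*h + 12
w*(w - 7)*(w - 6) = w^3 - 13*w^2 + 42*w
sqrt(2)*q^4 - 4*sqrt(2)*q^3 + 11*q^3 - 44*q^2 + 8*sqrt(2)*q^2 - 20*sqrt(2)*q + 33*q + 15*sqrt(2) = (q - 3)*(q - 1)*(q + 5*sqrt(2))*(sqrt(2)*q + 1)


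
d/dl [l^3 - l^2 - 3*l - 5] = 3*l^2 - 2*l - 3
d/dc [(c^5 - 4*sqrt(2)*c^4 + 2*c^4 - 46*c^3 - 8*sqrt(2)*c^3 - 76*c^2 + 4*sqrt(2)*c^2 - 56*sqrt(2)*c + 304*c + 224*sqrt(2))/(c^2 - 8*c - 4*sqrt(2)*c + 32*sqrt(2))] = (3*c^6 - 24*sqrt(2)*c^5 - 28*c^5 + 2*c^4 + 224*sqrt(2)*c^4 - 160*c^3 + 752*sqrt(2)*c^3 - 4088*sqrt(2)*c^2 - 1264*c^2 - 5312*sqrt(2)*c + 512*c - 1792 + 11520*sqrt(2))/(c^4 - 16*c^3 - 8*sqrt(2)*c^3 + 96*c^2 + 128*sqrt(2)*c^2 - 512*sqrt(2)*c - 512*c + 2048)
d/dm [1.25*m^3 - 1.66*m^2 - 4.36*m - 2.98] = 3.75*m^2 - 3.32*m - 4.36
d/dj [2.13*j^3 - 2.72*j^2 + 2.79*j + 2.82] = 6.39*j^2 - 5.44*j + 2.79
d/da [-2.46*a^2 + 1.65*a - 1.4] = 1.65 - 4.92*a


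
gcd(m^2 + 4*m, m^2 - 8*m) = m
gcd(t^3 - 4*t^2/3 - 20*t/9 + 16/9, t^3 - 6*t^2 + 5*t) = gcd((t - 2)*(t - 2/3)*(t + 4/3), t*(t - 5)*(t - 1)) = 1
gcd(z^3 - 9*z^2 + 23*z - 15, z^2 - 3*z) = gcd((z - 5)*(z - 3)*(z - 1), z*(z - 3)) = z - 3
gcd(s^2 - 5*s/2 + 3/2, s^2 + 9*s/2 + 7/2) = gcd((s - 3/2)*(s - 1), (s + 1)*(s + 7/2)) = 1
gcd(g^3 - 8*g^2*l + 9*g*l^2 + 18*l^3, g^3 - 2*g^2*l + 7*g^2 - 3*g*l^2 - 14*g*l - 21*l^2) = g^2 - 2*g*l - 3*l^2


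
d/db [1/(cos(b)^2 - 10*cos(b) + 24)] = 2*(cos(b) - 5)*sin(b)/(cos(b)^2 - 10*cos(b) + 24)^2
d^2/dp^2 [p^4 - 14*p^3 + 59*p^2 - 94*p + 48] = 12*p^2 - 84*p + 118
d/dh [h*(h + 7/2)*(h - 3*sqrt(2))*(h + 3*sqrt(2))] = 4*h^3 + 21*h^2/2 - 36*h - 63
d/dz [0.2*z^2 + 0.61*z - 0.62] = 0.4*z + 0.61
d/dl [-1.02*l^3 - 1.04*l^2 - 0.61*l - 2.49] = -3.06*l^2 - 2.08*l - 0.61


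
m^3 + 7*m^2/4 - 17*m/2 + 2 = (m - 2)*(m - 1/4)*(m + 4)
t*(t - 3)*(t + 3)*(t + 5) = t^4 + 5*t^3 - 9*t^2 - 45*t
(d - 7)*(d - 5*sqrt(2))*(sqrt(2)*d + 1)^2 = 2*d^4 - 14*d^3 - 8*sqrt(2)*d^3 - 19*d^2 + 56*sqrt(2)*d^2 - 5*sqrt(2)*d + 133*d + 35*sqrt(2)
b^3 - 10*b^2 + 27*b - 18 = (b - 6)*(b - 3)*(b - 1)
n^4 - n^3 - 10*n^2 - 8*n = n*(n - 4)*(n + 1)*(n + 2)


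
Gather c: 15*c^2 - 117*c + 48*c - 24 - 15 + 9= 15*c^2 - 69*c - 30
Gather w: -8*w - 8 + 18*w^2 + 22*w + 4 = 18*w^2 + 14*w - 4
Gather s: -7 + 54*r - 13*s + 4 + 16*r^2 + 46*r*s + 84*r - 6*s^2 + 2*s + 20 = 16*r^2 + 138*r - 6*s^2 + s*(46*r - 11) + 17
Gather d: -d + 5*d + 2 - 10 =4*d - 8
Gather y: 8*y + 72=8*y + 72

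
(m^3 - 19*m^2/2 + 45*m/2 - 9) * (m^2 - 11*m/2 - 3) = m^5 - 15*m^4 + 287*m^3/4 - 417*m^2/4 - 18*m + 27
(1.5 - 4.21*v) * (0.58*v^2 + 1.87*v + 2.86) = -2.4418*v^3 - 7.0027*v^2 - 9.2356*v + 4.29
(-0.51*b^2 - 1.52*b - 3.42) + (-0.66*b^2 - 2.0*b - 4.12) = -1.17*b^2 - 3.52*b - 7.54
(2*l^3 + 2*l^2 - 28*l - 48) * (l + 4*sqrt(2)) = 2*l^4 + 2*l^3 + 8*sqrt(2)*l^3 - 28*l^2 + 8*sqrt(2)*l^2 - 112*sqrt(2)*l - 48*l - 192*sqrt(2)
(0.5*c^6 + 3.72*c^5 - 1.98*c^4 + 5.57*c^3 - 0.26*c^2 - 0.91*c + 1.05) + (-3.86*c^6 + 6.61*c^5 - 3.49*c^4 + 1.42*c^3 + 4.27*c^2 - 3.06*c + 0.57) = -3.36*c^6 + 10.33*c^5 - 5.47*c^4 + 6.99*c^3 + 4.01*c^2 - 3.97*c + 1.62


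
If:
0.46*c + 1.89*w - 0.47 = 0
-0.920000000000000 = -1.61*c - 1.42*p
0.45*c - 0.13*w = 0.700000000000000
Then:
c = 1.52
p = -1.08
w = -0.12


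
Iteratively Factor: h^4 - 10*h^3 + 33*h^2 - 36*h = (h - 3)*(h^3 - 7*h^2 + 12*h) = (h - 3)^2*(h^2 - 4*h) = (h - 4)*(h - 3)^2*(h)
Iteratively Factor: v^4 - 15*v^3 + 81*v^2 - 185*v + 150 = (v - 2)*(v^3 - 13*v^2 + 55*v - 75) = (v - 5)*(v - 2)*(v^2 - 8*v + 15) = (v - 5)^2*(v - 2)*(v - 3)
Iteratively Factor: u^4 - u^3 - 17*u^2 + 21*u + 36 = (u + 4)*(u^3 - 5*u^2 + 3*u + 9) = (u + 1)*(u + 4)*(u^2 - 6*u + 9) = (u - 3)*(u + 1)*(u + 4)*(u - 3)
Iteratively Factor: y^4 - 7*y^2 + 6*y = (y)*(y^3 - 7*y + 6) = y*(y - 2)*(y^2 + 2*y - 3) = y*(y - 2)*(y + 3)*(y - 1)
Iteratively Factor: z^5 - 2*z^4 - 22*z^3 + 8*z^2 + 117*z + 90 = (z - 3)*(z^4 + z^3 - 19*z^2 - 49*z - 30) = (z - 3)*(z + 3)*(z^3 - 2*z^2 - 13*z - 10) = (z - 3)*(z + 1)*(z + 3)*(z^2 - 3*z - 10) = (z - 5)*(z - 3)*(z + 1)*(z + 3)*(z + 2)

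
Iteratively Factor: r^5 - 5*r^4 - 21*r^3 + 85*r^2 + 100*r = (r + 4)*(r^4 - 9*r^3 + 15*r^2 + 25*r) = (r - 5)*(r + 4)*(r^3 - 4*r^2 - 5*r) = (r - 5)^2*(r + 4)*(r^2 + r) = (r - 5)^2*(r + 1)*(r + 4)*(r)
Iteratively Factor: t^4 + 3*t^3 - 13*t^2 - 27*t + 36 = (t + 3)*(t^3 - 13*t + 12) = (t + 3)*(t + 4)*(t^2 - 4*t + 3) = (t - 1)*(t + 3)*(t + 4)*(t - 3)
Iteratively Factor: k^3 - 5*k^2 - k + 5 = (k - 5)*(k^2 - 1) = (k - 5)*(k + 1)*(k - 1)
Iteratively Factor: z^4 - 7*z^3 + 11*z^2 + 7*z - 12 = (z + 1)*(z^3 - 8*z^2 + 19*z - 12) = (z - 1)*(z + 1)*(z^2 - 7*z + 12) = (z - 3)*(z - 1)*(z + 1)*(z - 4)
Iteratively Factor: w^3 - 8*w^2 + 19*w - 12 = (w - 4)*(w^2 - 4*w + 3) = (w - 4)*(w - 3)*(w - 1)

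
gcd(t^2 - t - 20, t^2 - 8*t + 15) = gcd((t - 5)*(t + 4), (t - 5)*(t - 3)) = t - 5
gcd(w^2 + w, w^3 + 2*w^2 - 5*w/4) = w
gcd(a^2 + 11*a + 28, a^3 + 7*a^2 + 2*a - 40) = a + 4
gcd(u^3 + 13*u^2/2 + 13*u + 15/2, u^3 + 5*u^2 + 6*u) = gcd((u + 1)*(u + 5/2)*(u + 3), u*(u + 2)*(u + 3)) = u + 3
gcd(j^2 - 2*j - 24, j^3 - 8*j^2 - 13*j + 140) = j + 4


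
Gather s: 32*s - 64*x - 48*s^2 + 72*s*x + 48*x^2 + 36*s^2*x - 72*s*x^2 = s^2*(36*x - 48) + s*(-72*x^2 + 72*x + 32) + 48*x^2 - 64*x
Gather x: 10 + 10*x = 10*x + 10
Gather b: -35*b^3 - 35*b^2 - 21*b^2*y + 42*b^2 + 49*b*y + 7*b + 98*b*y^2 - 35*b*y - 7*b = -35*b^3 + b^2*(7 - 21*y) + b*(98*y^2 + 14*y)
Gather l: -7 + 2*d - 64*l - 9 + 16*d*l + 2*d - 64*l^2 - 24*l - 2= 4*d - 64*l^2 + l*(16*d - 88) - 18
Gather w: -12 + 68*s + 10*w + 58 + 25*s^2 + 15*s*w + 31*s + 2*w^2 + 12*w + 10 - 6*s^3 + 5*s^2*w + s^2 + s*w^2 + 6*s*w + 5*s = -6*s^3 + 26*s^2 + 104*s + w^2*(s + 2) + w*(5*s^2 + 21*s + 22) + 56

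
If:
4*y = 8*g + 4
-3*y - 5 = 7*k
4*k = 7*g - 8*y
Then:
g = -8/13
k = -8/13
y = -3/13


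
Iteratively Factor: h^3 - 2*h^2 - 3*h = (h - 3)*(h^2 + h) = h*(h - 3)*(h + 1)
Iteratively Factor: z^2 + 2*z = (z)*(z + 2)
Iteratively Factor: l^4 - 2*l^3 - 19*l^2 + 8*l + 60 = (l + 3)*(l^3 - 5*l^2 - 4*l + 20) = (l + 2)*(l + 3)*(l^2 - 7*l + 10) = (l - 5)*(l + 2)*(l + 3)*(l - 2)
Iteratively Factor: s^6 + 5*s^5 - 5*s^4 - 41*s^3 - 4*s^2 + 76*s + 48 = (s - 2)*(s^5 + 7*s^4 + 9*s^3 - 23*s^2 - 50*s - 24) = (s - 2)^2*(s^4 + 9*s^3 + 27*s^2 + 31*s + 12) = (s - 2)^2*(s + 1)*(s^3 + 8*s^2 + 19*s + 12) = (s - 2)^2*(s + 1)*(s + 3)*(s^2 + 5*s + 4) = (s - 2)^2*(s + 1)^2*(s + 3)*(s + 4)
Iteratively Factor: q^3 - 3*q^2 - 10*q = (q - 5)*(q^2 + 2*q) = (q - 5)*(q + 2)*(q)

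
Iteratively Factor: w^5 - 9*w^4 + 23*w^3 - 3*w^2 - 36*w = (w - 3)*(w^4 - 6*w^3 + 5*w^2 + 12*w) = (w - 4)*(w - 3)*(w^3 - 2*w^2 - 3*w) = (w - 4)*(w - 3)^2*(w^2 + w) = (w - 4)*(w - 3)^2*(w + 1)*(w)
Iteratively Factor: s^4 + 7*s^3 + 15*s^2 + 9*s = (s)*(s^3 + 7*s^2 + 15*s + 9) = s*(s + 3)*(s^2 + 4*s + 3) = s*(s + 1)*(s + 3)*(s + 3)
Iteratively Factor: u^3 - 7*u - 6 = (u - 3)*(u^2 + 3*u + 2) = (u - 3)*(u + 2)*(u + 1)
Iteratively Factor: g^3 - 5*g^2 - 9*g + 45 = (g - 5)*(g^2 - 9) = (g - 5)*(g + 3)*(g - 3)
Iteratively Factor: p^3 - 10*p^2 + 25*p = (p)*(p^2 - 10*p + 25) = p*(p - 5)*(p - 5)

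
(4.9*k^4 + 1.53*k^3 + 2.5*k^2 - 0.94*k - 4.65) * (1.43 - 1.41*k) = -6.909*k^5 + 4.8497*k^4 - 1.3371*k^3 + 4.9004*k^2 + 5.2123*k - 6.6495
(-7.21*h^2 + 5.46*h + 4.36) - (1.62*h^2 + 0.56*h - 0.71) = -8.83*h^2 + 4.9*h + 5.07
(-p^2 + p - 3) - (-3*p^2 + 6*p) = 2*p^2 - 5*p - 3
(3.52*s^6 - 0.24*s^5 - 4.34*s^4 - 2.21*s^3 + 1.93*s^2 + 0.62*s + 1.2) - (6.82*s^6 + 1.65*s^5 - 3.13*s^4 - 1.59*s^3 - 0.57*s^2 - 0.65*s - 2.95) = -3.3*s^6 - 1.89*s^5 - 1.21*s^4 - 0.62*s^3 + 2.5*s^2 + 1.27*s + 4.15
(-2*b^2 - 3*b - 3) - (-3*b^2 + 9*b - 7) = b^2 - 12*b + 4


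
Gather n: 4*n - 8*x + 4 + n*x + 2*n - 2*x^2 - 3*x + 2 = n*(x + 6) - 2*x^2 - 11*x + 6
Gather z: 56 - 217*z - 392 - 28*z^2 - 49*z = -28*z^2 - 266*z - 336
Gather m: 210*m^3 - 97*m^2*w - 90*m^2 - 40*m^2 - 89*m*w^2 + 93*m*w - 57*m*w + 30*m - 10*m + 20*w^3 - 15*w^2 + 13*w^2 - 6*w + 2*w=210*m^3 + m^2*(-97*w - 130) + m*(-89*w^2 + 36*w + 20) + 20*w^3 - 2*w^2 - 4*w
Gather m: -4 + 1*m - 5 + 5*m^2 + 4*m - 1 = 5*m^2 + 5*m - 10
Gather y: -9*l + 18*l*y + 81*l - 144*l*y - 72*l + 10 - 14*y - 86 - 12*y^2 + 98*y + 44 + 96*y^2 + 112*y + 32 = 84*y^2 + y*(196 - 126*l)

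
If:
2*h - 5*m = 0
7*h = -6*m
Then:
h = 0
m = 0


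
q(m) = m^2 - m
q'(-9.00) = -19.00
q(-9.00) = 90.00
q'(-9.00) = -19.00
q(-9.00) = 90.00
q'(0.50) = 0.00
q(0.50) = -0.25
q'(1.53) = 2.06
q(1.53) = 0.81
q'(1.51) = 2.02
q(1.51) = 0.77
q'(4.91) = 8.82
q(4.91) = 19.20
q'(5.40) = 9.80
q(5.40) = 23.76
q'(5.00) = 9.00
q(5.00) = 20.00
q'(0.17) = -0.66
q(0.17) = -0.14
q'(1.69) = 2.38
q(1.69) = 1.17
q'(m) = 2*m - 1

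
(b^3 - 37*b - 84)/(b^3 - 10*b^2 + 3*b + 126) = (b + 4)/(b - 6)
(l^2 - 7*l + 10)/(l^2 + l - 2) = (l^2 - 7*l + 10)/(l^2 + l - 2)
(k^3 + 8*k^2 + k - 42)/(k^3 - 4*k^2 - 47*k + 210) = (k^2 + k - 6)/(k^2 - 11*k + 30)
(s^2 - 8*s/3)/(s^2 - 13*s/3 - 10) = s*(8 - 3*s)/(-3*s^2 + 13*s + 30)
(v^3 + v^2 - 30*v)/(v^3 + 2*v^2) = (v^2 + v - 30)/(v*(v + 2))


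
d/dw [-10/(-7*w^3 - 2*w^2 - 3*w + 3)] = 10*(-21*w^2 - 4*w - 3)/(7*w^3 + 2*w^2 + 3*w - 3)^2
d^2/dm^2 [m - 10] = 0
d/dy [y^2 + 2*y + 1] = 2*y + 2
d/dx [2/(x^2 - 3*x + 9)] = 2*(3 - 2*x)/(x^2 - 3*x + 9)^2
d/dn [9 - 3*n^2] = -6*n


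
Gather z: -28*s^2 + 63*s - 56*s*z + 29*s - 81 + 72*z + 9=-28*s^2 + 92*s + z*(72 - 56*s) - 72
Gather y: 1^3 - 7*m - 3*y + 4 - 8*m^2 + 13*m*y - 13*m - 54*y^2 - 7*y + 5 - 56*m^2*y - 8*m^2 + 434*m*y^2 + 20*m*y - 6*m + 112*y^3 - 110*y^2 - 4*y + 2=-16*m^2 - 26*m + 112*y^3 + y^2*(434*m - 164) + y*(-56*m^2 + 33*m - 14) + 12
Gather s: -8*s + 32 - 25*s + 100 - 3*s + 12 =144 - 36*s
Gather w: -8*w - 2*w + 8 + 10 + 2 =20 - 10*w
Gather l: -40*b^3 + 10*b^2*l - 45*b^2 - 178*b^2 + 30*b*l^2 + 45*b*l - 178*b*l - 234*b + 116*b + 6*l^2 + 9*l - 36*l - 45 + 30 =-40*b^3 - 223*b^2 - 118*b + l^2*(30*b + 6) + l*(10*b^2 - 133*b - 27) - 15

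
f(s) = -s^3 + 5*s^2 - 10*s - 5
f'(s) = -3*s^2 + 10*s - 10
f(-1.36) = 20.36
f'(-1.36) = -29.15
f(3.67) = -23.79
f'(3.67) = -13.71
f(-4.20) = 199.29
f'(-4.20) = -104.92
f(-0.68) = 4.43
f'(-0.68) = -18.19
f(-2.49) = 66.34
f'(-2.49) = -53.50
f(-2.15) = 49.55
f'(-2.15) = -45.37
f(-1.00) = 11.00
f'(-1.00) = -23.00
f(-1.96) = 41.34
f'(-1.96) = -41.12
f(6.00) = -101.00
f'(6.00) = -58.00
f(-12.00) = 2563.00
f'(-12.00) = -562.00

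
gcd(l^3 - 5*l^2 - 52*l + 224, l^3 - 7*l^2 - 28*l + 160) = l^2 - 12*l + 32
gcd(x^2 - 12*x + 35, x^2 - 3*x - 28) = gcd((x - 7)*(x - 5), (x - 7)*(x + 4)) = x - 7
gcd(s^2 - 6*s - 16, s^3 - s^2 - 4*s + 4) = s + 2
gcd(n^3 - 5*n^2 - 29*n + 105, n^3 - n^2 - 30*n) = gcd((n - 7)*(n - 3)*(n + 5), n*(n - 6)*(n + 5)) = n + 5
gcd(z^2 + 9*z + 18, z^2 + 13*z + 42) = z + 6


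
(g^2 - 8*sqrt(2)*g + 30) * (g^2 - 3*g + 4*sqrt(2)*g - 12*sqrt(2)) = g^4 - 4*sqrt(2)*g^3 - 3*g^3 - 34*g^2 + 12*sqrt(2)*g^2 + 102*g + 120*sqrt(2)*g - 360*sqrt(2)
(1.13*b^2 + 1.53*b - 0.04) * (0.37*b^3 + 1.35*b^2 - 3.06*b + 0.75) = 0.4181*b^5 + 2.0916*b^4 - 1.4071*b^3 - 3.8883*b^2 + 1.2699*b - 0.03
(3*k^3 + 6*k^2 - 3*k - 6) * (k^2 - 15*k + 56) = 3*k^5 - 39*k^4 + 75*k^3 + 375*k^2 - 78*k - 336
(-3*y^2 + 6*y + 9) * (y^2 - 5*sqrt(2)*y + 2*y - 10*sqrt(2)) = -3*y^4 + 15*sqrt(2)*y^3 + 21*y^2 - 105*sqrt(2)*y + 18*y - 90*sqrt(2)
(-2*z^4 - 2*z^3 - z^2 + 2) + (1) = -2*z^4 - 2*z^3 - z^2 + 3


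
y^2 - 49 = (y - 7)*(y + 7)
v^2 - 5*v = v*(v - 5)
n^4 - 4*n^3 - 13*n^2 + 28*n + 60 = (n - 5)*(n - 3)*(n + 2)^2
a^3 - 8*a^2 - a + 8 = (a - 8)*(a - 1)*(a + 1)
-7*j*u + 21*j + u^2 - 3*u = (-7*j + u)*(u - 3)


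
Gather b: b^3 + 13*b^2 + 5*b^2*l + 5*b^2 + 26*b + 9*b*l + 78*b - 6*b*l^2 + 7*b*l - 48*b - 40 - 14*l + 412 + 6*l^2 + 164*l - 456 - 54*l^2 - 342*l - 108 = b^3 + b^2*(5*l + 18) + b*(-6*l^2 + 16*l + 56) - 48*l^2 - 192*l - 192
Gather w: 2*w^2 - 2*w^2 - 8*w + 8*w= 0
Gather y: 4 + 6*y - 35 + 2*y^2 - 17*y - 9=2*y^2 - 11*y - 40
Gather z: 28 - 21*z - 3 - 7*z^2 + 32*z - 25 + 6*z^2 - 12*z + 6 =-z^2 - z + 6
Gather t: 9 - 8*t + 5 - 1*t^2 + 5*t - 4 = -t^2 - 3*t + 10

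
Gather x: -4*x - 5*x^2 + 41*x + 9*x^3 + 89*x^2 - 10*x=9*x^3 + 84*x^2 + 27*x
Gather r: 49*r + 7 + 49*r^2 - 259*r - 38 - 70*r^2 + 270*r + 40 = -21*r^2 + 60*r + 9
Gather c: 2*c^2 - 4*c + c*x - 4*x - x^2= 2*c^2 + c*(x - 4) - x^2 - 4*x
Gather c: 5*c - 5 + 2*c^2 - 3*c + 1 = 2*c^2 + 2*c - 4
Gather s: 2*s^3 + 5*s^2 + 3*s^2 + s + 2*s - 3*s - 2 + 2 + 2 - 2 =2*s^3 + 8*s^2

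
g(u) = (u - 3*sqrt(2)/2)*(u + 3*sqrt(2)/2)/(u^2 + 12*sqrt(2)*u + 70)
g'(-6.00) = -11.85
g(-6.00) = 7.54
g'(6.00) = 0.04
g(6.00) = 0.15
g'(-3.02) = -0.28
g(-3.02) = 0.17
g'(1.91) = 0.04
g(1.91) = -0.00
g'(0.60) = 0.03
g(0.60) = -0.05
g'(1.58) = 0.04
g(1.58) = -0.02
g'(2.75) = 0.04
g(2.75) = 0.02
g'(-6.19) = -18.32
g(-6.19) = 10.35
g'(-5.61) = -5.74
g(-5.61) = 4.30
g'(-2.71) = -0.21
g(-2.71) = 0.09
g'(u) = (-2*u - 12*sqrt(2))*(u - 3*sqrt(2)/2)*(u + 3*sqrt(2)/2)/(u^2 + 12*sqrt(2)*u + 70)^2 + (u - 3*sqrt(2)/2)/(u^2 + 12*sqrt(2)*u + 70) + (u + 3*sqrt(2)/2)/(u^2 + 12*sqrt(2)*u + 70)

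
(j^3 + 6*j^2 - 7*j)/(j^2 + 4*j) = (j^2 + 6*j - 7)/(j + 4)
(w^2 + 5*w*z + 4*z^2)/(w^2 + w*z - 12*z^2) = (-w - z)/(-w + 3*z)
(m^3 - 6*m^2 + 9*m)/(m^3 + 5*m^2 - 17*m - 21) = m*(m - 3)/(m^2 + 8*m + 7)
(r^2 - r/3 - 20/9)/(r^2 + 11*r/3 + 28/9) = (3*r - 5)/(3*r + 7)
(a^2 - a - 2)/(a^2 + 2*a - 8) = (a + 1)/(a + 4)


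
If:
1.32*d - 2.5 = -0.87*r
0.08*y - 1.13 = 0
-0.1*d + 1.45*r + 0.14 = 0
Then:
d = 1.87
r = 0.03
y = 14.12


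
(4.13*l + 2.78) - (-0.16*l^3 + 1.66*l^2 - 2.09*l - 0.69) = 0.16*l^3 - 1.66*l^2 + 6.22*l + 3.47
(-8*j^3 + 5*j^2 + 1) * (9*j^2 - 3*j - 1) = -72*j^5 + 69*j^4 - 7*j^3 + 4*j^2 - 3*j - 1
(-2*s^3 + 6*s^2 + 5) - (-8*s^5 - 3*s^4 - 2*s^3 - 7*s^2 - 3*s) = 8*s^5 + 3*s^4 + 13*s^2 + 3*s + 5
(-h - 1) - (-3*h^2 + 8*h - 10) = 3*h^2 - 9*h + 9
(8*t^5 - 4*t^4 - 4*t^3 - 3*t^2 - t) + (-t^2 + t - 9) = 8*t^5 - 4*t^4 - 4*t^3 - 4*t^2 - 9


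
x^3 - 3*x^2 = x^2*(x - 3)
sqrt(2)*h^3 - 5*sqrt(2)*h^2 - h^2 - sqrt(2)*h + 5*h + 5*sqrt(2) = (h - 5)*(h - sqrt(2))*(sqrt(2)*h + 1)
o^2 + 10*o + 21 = (o + 3)*(o + 7)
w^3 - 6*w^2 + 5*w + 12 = (w - 4)*(w - 3)*(w + 1)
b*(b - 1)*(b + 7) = b^3 + 6*b^2 - 7*b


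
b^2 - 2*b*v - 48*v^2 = (b - 8*v)*(b + 6*v)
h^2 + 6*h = h*(h + 6)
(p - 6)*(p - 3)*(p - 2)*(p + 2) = p^4 - 9*p^3 + 14*p^2 + 36*p - 72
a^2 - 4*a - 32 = (a - 8)*(a + 4)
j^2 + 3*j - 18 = (j - 3)*(j + 6)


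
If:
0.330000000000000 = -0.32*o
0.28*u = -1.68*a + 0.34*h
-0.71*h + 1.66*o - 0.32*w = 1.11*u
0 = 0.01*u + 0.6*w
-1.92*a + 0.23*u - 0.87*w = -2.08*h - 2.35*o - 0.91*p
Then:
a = 28.8926894701543*w - 0.487959004024145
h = 93.3521126760563*w - 2.41109154929577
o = -1.03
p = 7.1446446536361 - 136.294978663188*w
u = -60.0*w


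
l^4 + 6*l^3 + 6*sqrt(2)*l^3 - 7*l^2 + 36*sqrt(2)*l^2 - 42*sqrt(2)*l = l*(l - 1)*(l + 7)*(l + 6*sqrt(2))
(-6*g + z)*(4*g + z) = -24*g^2 - 2*g*z + z^2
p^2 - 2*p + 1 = (p - 1)^2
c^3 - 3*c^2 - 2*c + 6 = (c - 3)*(c - sqrt(2))*(c + sqrt(2))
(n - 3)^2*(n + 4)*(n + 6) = n^4 + 4*n^3 - 27*n^2 - 54*n + 216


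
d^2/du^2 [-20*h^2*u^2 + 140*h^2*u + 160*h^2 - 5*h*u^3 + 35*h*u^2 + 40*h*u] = 10*h*(-4*h - 3*u + 7)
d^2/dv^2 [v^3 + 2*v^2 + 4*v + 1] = 6*v + 4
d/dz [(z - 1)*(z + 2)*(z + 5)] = 3*z^2 + 12*z + 3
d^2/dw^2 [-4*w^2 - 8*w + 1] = -8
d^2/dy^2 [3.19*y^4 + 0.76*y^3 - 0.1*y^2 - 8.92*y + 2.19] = 38.28*y^2 + 4.56*y - 0.2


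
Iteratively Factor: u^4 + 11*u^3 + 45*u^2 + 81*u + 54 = (u + 3)*(u^3 + 8*u^2 + 21*u + 18) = (u + 3)^2*(u^2 + 5*u + 6) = (u + 2)*(u + 3)^2*(u + 3)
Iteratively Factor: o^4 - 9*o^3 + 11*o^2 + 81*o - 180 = (o - 3)*(o^3 - 6*o^2 - 7*o + 60) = (o - 5)*(o - 3)*(o^2 - o - 12) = (o - 5)*(o - 3)*(o + 3)*(o - 4)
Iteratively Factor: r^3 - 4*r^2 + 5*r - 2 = (r - 1)*(r^2 - 3*r + 2) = (r - 2)*(r - 1)*(r - 1)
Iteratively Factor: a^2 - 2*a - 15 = (a + 3)*(a - 5)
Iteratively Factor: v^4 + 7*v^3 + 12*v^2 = (v + 3)*(v^3 + 4*v^2) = (v + 3)*(v + 4)*(v^2) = v*(v + 3)*(v + 4)*(v)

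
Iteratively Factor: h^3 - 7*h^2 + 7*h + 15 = (h - 5)*(h^2 - 2*h - 3) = (h - 5)*(h + 1)*(h - 3)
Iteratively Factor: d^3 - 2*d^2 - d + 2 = (d + 1)*(d^2 - 3*d + 2) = (d - 1)*(d + 1)*(d - 2)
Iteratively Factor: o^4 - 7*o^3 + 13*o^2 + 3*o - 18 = (o - 3)*(o^3 - 4*o^2 + o + 6) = (o - 3)*(o + 1)*(o^2 - 5*o + 6) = (o - 3)^2*(o + 1)*(o - 2)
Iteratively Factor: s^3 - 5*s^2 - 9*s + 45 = (s - 3)*(s^2 - 2*s - 15) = (s - 5)*(s - 3)*(s + 3)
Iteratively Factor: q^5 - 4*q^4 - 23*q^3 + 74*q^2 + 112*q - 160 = (q + 4)*(q^4 - 8*q^3 + 9*q^2 + 38*q - 40) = (q + 2)*(q + 4)*(q^3 - 10*q^2 + 29*q - 20) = (q - 1)*(q + 2)*(q + 4)*(q^2 - 9*q + 20) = (q - 5)*(q - 1)*(q + 2)*(q + 4)*(q - 4)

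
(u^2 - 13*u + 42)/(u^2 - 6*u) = (u - 7)/u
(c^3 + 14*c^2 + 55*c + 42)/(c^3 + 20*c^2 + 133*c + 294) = (c + 1)/(c + 7)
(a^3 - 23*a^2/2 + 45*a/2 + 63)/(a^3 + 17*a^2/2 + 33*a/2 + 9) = (a^2 - 13*a + 42)/(a^2 + 7*a + 6)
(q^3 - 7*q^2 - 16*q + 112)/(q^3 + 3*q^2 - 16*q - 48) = (q - 7)/(q + 3)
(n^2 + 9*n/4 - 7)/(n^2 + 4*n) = (n - 7/4)/n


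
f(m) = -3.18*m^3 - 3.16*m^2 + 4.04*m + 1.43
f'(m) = -9.54*m^2 - 6.32*m + 4.04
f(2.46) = -55.10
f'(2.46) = -69.24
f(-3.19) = 59.61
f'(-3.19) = -72.88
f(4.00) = -236.49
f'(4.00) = -173.88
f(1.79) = -19.70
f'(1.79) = -37.84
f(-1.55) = -0.58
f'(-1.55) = -9.08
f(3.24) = -126.81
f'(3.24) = -116.58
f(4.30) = -292.46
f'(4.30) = -199.53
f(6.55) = -1001.30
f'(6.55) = -446.65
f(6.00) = -774.97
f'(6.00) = -377.32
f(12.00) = -5900.17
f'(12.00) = -1445.56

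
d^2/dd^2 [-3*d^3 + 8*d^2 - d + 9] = 16 - 18*d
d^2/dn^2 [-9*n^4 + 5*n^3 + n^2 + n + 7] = -108*n^2 + 30*n + 2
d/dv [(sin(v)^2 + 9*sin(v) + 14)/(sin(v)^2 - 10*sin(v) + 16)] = (-19*sin(v)^2 + 4*sin(v) + 284)*cos(v)/((sin(v) - 8)^2*(sin(v) - 2)^2)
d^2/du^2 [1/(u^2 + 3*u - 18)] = 2*(-u^2 - 3*u + (2*u + 3)^2 + 18)/(u^2 + 3*u - 18)^3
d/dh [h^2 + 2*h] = 2*h + 2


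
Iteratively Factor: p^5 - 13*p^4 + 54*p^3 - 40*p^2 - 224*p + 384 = (p - 4)*(p^4 - 9*p^3 + 18*p^2 + 32*p - 96) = (p - 4)^2*(p^3 - 5*p^2 - 2*p + 24) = (p - 4)^2*(p + 2)*(p^2 - 7*p + 12) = (p - 4)^2*(p - 3)*(p + 2)*(p - 4)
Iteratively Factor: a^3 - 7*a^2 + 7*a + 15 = (a + 1)*(a^2 - 8*a + 15) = (a - 3)*(a + 1)*(a - 5)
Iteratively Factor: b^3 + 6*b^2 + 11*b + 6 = (b + 1)*(b^2 + 5*b + 6) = (b + 1)*(b + 2)*(b + 3)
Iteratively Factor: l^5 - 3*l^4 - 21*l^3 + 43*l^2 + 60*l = (l + 1)*(l^4 - 4*l^3 - 17*l^2 + 60*l) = (l + 1)*(l + 4)*(l^3 - 8*l^2 + 15*l) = (l - 5)*(l + 1)*(l + 4)*(l^2 - 3*l) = l*(l - 5)*(l + 1)*(l + 4)*(l - 3)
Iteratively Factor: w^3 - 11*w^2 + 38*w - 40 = (w - 5)*(w^2 - 6*w + 8) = (w - 5)*(w - 2)*(w - 4)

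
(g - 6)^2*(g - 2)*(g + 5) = g^4 - 9*g^3 - 10*g^2 + 228*g - 360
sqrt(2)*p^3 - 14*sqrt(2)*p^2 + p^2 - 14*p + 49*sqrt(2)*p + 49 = (p - 7)^2*(sqrt(2)*p + 1)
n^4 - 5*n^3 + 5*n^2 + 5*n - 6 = (n - 3)*(n - 2)*(n - 1)*(n + 1)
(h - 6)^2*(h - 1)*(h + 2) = h^4 - 11*h^3 + 22*h^2 + 60*h - 72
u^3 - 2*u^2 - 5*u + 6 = (u - 3)*(u - 1)*(u + 2)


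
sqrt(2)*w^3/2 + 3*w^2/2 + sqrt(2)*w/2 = w*(w + sqrt(2))*(sqrt(2)*w/2 + 1/2)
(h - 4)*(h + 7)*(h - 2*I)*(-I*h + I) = -I*h^4 - 2*h^3 - 2*I*h^3 - 4*h^2 + 31*I*h^2 + 62*h - 28*I*h - 56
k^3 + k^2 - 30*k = k*(k - 5)*(k + 6)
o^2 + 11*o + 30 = (o + 5)*(o + 6)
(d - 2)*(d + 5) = d^2 + 3*d - 10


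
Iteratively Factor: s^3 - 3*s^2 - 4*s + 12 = (s - 3)*(s^2 - 4) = (s - 3)*(s + 2)*(s - 2)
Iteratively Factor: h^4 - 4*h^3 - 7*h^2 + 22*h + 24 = (h + 2)*(h^3 - 6*h^2 + 5*h + 12) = (h - 3)*(h + 2)*(h^2 - 3*h - 4) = (h - 4)*(h - 3)*(h + 2)*(h + 1)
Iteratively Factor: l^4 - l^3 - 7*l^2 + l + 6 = (l - 1)*(l^3 - 7*l - 6) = (l - 1)*(l + 1)*(l^2 - l - 6) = (l - 1)*(l + 1)*(l + 2)*(l - 3)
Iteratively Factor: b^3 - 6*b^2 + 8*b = (b)*(b^2 - 6*b + 8) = b*(b - 4)*(b - 2)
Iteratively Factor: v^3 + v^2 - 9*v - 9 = (v + 3)*(v^2 - 2*v - 3) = (v - 3)*(v + 3)*(v + 1)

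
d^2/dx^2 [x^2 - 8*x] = 2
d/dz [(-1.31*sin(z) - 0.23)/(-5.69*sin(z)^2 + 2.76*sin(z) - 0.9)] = (-7.4539*sin(z)^2 - 2.6174*sin(z) + 1.8138)*cos(z)/(32.3761*sin(z)^4 - 31.4088*sin(z)^3 + 17.8596*sin(z)^2 - 4.968*sin(z) + 0.81)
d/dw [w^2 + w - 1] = 2*w + 1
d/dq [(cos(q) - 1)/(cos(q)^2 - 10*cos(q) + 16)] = (cos(q)^2 - 2*cos(q) - 6)*sin(q)/(cos(q)^2 - 10*cos(q) + 16)^2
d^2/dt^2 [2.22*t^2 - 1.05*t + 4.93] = 4.44000000000000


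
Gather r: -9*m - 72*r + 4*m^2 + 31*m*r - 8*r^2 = 4*m^2 - 9*m - 8*r^2 + r*(31*m - 72)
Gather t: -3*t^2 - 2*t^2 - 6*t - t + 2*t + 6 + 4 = -5*t^2 - 5*t + 10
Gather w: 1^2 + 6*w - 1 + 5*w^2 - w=5*w^2 + 5*w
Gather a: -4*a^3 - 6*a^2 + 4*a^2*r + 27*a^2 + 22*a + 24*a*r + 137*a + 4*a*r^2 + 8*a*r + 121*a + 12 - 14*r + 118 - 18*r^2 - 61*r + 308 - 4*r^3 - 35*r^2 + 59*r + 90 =-4*a^3 + a^2*(4*r + 21) + a*(4*r^2 + 32*r + 280) - 4*r^3 - 53*r^2 - 16*r + 528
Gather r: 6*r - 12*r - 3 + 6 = 3 - 6*r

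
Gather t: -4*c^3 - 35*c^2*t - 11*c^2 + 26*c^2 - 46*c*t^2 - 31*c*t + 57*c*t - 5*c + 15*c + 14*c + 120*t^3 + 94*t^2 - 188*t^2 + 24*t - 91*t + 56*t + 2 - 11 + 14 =-4*c^3 + 15*c^2 + 24*c + 120*t^3 + t^2*(-46*c - 94) + t*(-35*c^2 + 26*c - 11) + 5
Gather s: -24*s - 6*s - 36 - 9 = -30*s - 45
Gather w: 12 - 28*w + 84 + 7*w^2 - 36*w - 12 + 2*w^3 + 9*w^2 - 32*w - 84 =2*w^3 + 16*w^2 - 96*w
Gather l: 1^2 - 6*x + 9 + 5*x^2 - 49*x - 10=5*x^2 - 55*x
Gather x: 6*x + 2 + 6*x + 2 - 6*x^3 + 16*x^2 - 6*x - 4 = -6*x^3 + 16*x^2 + 6*x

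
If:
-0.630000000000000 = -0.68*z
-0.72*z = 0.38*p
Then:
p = -1.76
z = 0.93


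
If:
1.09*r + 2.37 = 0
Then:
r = -2.17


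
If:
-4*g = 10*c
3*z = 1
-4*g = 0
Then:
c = 0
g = 0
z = 1/3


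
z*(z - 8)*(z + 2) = z^3 - 6*z^2 - 16*z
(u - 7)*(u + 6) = u^2 - u - 42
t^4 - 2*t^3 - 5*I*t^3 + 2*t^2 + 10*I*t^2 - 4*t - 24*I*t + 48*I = (t - 2)*(t - 4*I)*(t - 3*I)*(t + 2*I)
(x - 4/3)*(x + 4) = x^2 + 8*x/3 - 16/3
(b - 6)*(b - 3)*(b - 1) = b^3 - 10*b^2 + 27*b - 18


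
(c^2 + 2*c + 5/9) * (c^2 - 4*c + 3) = c^4 - 2*c^3 - 40*c^2/9 + 34*c/9 + 5/3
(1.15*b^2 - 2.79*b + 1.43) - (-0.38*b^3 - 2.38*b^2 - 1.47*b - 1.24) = 0.38*b^3 + 3.53*b^2 - 1.32*b + 2.67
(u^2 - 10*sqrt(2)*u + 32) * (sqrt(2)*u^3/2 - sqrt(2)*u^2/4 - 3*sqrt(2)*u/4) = sqrt(2)*u^5/2 - 10*u^4 - sqrt(2)*u^4/4 + 5*u^3 + 61*sqrt(2)*u^3/4 - 8*sqrt(2)*u^2 + 15*u^2 - 24*sqrt(2)*u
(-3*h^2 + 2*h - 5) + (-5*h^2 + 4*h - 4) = -8*h^2 + 6*h - 9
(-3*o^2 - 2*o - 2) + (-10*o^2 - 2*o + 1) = -13*o^2 - 4*o - 1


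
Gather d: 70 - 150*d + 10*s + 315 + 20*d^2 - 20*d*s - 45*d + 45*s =20*d^2 + d*(-20*s - 195) + 55*s + 385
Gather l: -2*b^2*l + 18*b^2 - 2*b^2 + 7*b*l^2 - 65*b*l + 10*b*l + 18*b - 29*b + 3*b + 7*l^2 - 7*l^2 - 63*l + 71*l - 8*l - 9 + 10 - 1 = 16*b^2 + 7*b*l^2 - 8*b + l*(-2*b^2 - 55*b)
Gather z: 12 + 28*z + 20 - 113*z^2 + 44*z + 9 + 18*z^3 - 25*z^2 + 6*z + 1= 18*z^3 - 138*z^2 + 78*z + 42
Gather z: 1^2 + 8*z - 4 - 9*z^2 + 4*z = -9*z^2 + 12*z - 3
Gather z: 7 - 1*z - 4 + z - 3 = 0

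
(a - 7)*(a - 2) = a^2 - 9*a + 14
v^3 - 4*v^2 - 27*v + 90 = (v - 6)*(v - 3)*(v + 5)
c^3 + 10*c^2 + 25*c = c*(c + 5)^2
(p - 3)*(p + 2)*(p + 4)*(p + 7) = p^4 + 10*p^3 + 11*p^2 - 94*p - 168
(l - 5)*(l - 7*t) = l^2 - 7*l*t - 5*l + 35*t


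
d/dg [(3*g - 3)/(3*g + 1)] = 12/(3*g + 1)^2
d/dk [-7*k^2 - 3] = -14*k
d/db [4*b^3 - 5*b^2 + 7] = 2*b*(6*b - 5)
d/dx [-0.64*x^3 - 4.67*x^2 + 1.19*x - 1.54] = -1.92*x^2 - 9.34*x + 1.19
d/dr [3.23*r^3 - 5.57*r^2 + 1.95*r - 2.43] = 9.69*r^2 - 11.14*r + 1.95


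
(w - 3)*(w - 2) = w^2 - 5*w + 6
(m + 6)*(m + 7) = m^2 + 13*m + 42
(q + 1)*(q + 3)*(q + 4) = q^3 + 8*q^2 + 19*q + 12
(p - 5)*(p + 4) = p^2 - p - 20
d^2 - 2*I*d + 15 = (d - 5*I)*(d + 3*I)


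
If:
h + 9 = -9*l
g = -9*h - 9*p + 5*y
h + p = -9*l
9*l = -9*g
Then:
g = 5*y/82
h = 45*y/82 - 9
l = -5*y/82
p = 9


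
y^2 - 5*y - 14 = (y - 7)*(y + 2)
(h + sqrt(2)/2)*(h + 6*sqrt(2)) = h^2 + 13*sqrt(2)*h/2 + 6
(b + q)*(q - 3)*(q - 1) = b*q^2 - 4*b*q + 3*b + q^3 - 4*q^2 + 3*q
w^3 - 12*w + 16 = (w - 2)^2*(w + 4)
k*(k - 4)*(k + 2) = k^3 - 2*k^2 - 8*k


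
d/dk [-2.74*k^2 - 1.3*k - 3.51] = -5.48*k - 1.3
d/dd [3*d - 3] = 3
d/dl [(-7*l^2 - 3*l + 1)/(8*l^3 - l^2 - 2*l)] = (56*l^4 + 48*l^3 - 13*l^2 + 2*l + 2)/(l^2*(64*l^4 - 16*l^3 - 31*l^2 + 4*l + 4))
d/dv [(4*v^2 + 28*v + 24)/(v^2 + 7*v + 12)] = 24*(2*v + 7)/(v^2 + 7*v + 12)^2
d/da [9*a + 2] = 9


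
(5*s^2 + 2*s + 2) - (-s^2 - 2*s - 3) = 6*s^2 + 4*s + 5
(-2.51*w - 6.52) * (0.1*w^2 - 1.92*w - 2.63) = -0.251*w^3 + 4.1672*w^2 + 19.1197*w + 17.1476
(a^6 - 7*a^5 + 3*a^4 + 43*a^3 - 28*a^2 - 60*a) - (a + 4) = a^6 - 7*a^5 + 3*a^4 + 43*a^3 - 28*a^2 - 61*a - 4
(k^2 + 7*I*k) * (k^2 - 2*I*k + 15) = k^4 + 5*I*k^3 + 29*k^2 + 105*I*k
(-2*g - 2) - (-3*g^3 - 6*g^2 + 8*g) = 3*g^3 + 6*g^2 - 10*g - 2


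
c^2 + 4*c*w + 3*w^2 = (c + w)*(c + 3*w)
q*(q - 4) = q^2 - 4*q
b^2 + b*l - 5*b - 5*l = (b - 5)*(b + l)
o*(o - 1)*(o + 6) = o^3 + 5*o^2 - 6*o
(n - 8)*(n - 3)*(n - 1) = n^3 - 12*n^2 + 35*n - 24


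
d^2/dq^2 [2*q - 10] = 0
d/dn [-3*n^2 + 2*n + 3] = 2 - 6*n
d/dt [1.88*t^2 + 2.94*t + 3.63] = 3.76*t + 2.94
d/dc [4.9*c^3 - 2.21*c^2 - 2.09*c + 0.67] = 14.7*c^2 - 4.42*c - 2.09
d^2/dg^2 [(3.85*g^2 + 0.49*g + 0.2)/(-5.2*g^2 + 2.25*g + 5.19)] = (-1.13686837721616e-13*g^4 - 116.5892*g^3 - 655.8708*g^2 - 65.30472*g - 208.78422)/(140.608*g^6 - 182.52*g^5 - 342.0378*g^4 + 352.947375*g^3 + 341.380035*g^2 - 181.818675*g - 139.798359)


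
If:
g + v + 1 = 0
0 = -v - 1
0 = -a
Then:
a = 0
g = 0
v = -1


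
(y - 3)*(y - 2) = y^2 - 5*y + 6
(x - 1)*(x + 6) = x^2 + 5*x - 6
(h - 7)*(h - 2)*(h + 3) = h^3 - 6*h^2 - 13*h + 42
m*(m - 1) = m^2 - m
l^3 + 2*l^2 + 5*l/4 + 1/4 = (l + 1/2)^2*(l + 1)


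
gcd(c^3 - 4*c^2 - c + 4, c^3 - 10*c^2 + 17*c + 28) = c^2 - 3*c - 4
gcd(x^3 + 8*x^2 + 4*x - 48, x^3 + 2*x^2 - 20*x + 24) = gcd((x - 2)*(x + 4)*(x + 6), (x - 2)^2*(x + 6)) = x^2 + 4*x - 12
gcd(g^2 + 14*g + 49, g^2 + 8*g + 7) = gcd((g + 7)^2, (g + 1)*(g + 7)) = g + 7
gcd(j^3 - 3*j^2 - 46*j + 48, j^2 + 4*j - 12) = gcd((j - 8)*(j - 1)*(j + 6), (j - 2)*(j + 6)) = j + 6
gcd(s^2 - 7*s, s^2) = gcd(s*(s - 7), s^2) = s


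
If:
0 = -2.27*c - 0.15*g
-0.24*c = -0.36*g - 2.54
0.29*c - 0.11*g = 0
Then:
No Solution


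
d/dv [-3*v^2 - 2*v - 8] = -6*v - 2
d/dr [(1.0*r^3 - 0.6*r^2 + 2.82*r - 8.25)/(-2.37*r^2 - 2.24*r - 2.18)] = (-2.37*r^4 - 4.48*r^3 + 1.4874*r^2 - 36.489*r - 24.6276)/(5.6169*r^4 + 10.6176*r^3 + 15.3508*r^2 + 9.7664*r + 4.7524)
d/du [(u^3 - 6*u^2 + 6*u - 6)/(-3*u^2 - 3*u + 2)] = 3*(-u^4 - 2*u^3 + 14*u^2 - 20*u - 2)/(9*u^4 + 18*u^3 - 3*u^2 - 12*u + 4)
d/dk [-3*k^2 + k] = 1 - 6*k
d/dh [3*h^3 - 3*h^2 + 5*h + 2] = 9*h^2 - 6*h + 5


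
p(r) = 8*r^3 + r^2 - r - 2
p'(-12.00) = 3431.00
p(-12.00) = -13670.00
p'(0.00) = -1.00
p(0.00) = -2.00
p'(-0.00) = -1.00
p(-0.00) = -2.00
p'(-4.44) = 463.25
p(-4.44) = -678.07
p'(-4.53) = 482.44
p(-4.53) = -720.63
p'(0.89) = 19.79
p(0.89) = 3.54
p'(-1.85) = 77.44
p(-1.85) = -47.38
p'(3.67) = 329.59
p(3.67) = 403.25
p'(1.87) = 86.67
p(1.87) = 51.94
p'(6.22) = 939.96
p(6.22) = 1955.60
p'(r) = 24*r^2 + 2*r - 1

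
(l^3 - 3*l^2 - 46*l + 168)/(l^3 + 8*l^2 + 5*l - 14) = (l^2 - 10*l + 24)/(l^2 + l - 2)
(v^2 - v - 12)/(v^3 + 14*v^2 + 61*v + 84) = (v - 4)/(v^2 + 11*v + 28)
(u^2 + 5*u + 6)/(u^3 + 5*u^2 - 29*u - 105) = (u + 2)/(u^2 + 2*u - 35)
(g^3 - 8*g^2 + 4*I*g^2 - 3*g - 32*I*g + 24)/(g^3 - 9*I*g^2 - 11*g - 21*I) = (g^2 + g*(-8 + 3*I) - 24*I)/(g^2 - 10*I*g - 21)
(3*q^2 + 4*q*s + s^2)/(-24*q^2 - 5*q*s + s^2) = (-q - s)/(8*q - s)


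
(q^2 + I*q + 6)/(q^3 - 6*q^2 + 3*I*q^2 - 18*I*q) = (q - 2*I)/(q*(q - 6))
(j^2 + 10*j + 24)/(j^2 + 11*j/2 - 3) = 2*(j + 4)/(2*j - 1)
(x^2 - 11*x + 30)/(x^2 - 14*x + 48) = (x - 5)/(x - 8)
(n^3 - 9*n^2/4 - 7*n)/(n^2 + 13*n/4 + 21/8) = 2*n*(n - 4)/(2*n + 3)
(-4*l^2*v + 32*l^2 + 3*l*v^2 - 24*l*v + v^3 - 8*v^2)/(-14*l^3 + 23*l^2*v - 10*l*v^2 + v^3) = (4*l*v - 32*l + v^2 - 8*v)/(14*l^2 - 9*l*v + v^2)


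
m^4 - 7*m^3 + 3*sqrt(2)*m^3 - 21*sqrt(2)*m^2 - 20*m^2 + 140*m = m*(m - 7)*(m - 2*sqrt(2))*(m + 5*sqrt(2))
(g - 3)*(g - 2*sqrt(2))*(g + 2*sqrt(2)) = g^3 - 3*g^2 - 8*g + 24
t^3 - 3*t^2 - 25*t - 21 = (t - 7)*(t + 1)*(t + 3)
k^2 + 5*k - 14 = (k - 2)*(k + 7)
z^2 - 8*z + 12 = (z - 6)*(z - 2)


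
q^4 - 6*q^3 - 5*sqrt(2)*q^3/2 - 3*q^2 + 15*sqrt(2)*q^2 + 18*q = q*(q - 6)*(q - 3*sqrt(2))*(q + sqrt(2)/2)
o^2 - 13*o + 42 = (o - 7)*(o - 6)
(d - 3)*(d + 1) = d^2 - 2*d - 3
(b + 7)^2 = b^2 + 14*b + 49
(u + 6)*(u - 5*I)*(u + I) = u^3 + 6*u^2 - 4*I*u^2 + 5*u - 24*I*u + 30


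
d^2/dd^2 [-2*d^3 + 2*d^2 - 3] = 4 - 12*d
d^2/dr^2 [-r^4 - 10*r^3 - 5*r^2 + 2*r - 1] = -12*r^2 - 60*r - 10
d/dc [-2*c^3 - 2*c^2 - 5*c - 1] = -6*c^2 - 4*c - 5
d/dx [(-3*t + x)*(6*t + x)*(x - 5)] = -18*t^2 + 6*t*x - 15*t + 3*x^2 - 10*x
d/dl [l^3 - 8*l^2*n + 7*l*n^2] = 3*l^2 - 16*l*n + 7*n^2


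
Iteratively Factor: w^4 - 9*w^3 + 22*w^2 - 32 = (w + 1)*(w^3 - 10*w^2 + 32*w - 32) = (w - 2)*(w + 1)*(w^2 - 8*w + 16) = (w - 4)*(w - 2)*(w + 1)*(w - 4)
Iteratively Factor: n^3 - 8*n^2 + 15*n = (n - 3)*(n^2 - 5*n) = n*(n - 3)*(n - 5)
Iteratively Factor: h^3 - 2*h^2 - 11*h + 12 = (h - 1)*(h^2 - h - 12) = (h - 4)*(h - 1)*(h + 3)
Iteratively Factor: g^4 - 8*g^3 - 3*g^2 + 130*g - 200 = (g - 2)*(g^3 - 6*g^2 - 15*g + 100) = (g - 5)*(g - 2)*(g^2 - g - 20) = (g - 5)*(g - 2)*(g + 4)*(g - 5)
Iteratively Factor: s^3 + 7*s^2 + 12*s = (s + 4)*(s^2 + 3*s) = s*(s + 4)*(s + 3)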